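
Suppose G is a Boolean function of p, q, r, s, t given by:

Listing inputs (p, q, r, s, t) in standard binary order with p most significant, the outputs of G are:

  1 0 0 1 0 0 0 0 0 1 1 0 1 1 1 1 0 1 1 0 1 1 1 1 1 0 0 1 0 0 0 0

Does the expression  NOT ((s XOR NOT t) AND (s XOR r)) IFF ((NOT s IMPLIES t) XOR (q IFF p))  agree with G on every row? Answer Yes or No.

Yes

Evaluate NOT ((s XOR NOT t) AND (s XOR r)) IFF ((NOT s IMPLIES t) XOR (q IFF p)) on each row and compare to G:
  p=0, q=0, r=0, s=0, t=0: formula gives 1, G = 1 ✓
  p=0, q=0, r=0, s=0, t=1: formula gives 0, G = 0 ✓
  p=0, q=0, r=0, s=1, t=0: formula gives 0, G = 0 ✓
  p=0, q=0, r=0, s=1, t=1: formula gives 1, G = 1 ✓
  …and likewise for the remaining 28 rows.
Every row agrees, so the formula is equivalent.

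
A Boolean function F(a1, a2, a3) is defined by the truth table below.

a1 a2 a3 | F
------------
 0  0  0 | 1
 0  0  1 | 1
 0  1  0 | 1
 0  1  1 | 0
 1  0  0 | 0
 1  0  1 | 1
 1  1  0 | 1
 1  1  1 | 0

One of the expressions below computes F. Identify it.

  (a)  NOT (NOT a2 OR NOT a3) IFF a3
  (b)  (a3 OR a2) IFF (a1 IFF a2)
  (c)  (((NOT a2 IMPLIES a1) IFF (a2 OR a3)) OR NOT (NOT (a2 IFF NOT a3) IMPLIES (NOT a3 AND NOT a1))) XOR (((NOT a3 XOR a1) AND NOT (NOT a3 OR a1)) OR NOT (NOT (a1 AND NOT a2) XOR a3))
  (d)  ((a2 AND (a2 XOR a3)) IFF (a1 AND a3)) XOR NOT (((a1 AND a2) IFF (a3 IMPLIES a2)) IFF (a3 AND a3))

(a) disagrees with F on (0,0,1) (formula → 0, table → 1); rule it out.
(b) disagrees with F on (0,0,0) (formula → 0, table → 1); rule it out.
(d) disagrees with F on (0,1,0) (formula → 0, table → 1); rule it out.
(c) is the remaining candidate, and it agrees with F on all 8 inputs.

c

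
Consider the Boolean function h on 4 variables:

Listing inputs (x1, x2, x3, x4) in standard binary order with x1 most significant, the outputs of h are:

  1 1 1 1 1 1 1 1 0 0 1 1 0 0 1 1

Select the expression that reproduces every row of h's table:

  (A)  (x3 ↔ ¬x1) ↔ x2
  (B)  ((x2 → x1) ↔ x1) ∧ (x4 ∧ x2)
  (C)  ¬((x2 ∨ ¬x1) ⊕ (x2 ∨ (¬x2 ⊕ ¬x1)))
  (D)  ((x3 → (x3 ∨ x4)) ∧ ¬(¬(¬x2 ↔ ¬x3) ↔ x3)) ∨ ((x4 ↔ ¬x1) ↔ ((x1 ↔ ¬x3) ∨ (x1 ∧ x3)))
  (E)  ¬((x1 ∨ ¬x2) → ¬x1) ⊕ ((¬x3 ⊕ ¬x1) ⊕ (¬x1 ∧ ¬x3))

(A) fails at (0,0,1,0): the formula yields 0, h is 1.
(B) fails at (0,0,0,0): the formula yields 0, h is 1.
(C) fails at (0,0,0,0): the formula yields 0, h is 1.
(D) fails at (0,0,0,1): the formula yields 0, h is 1.
(E) is the remaining candidate, and it agrees with h on all 16 inputs.

E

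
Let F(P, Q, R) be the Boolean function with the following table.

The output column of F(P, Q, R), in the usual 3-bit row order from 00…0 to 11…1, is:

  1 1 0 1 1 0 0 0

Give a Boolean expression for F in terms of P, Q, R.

Collect the rows where F=1 — (0,0,0), (0,0,1), (0,1,1), (1,0,0) — and write one minterm per row: ¬P·¬Q·¬R, ¬P·¬Q·R, ¬P·Q·R, P·¬Q·¬R. Their union (logical OR) reproduces the table exactly.

F(P, Q, R) = ((((P' · Q') · R') + ((P' · Q') · R)) + ((P' · Q) · R)) + ((P · Q') · R')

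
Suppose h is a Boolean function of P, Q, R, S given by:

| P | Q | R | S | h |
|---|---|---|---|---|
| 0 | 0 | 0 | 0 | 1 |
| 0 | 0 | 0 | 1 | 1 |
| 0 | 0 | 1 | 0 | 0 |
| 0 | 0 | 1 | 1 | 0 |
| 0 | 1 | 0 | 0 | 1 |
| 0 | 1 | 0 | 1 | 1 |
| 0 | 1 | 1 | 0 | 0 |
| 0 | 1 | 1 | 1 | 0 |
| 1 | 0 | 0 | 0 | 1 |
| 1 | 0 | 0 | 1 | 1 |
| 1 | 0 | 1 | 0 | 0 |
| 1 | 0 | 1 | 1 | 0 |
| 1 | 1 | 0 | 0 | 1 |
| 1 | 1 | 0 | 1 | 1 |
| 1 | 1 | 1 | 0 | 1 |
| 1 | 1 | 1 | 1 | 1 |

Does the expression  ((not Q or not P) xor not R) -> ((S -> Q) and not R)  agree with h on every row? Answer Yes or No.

Yes

Test each input against both h and the formula:
  P=0, Q=0, R=0, S=0: formula gives 1, h = 1 ✓
  P=0, Q=0, R=0, S=1: formula gives 1, h = 1 ✓
  P=0, Q=0, R=1, S=0: formula gives 0, h = 0 ✓
  P=0, Q=0, R=1, S=1: formula gives 0, h = 0 ✓
  …and likewise for the remaining 12 rows.
All 16 rows match — the expression computes h exactly.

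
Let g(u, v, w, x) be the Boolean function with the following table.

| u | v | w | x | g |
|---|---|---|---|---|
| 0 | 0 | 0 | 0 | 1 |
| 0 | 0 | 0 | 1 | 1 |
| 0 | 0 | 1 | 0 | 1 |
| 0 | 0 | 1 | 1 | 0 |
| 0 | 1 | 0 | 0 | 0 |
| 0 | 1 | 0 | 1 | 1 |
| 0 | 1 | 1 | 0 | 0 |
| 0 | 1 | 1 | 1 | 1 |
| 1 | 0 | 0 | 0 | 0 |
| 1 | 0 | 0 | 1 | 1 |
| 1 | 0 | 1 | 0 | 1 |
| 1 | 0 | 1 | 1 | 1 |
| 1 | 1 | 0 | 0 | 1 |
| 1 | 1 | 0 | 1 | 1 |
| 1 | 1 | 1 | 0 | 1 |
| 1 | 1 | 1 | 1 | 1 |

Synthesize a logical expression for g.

The 0-rows are (0,0,1,1), (0,1,0,0), (0,1,1,0), (1,0,0,0). Take each as a conjunction (¬u·¬v·w·x, ¬u·v·¬w·¬x, ¬u·v·w·¬x, u·¬v·¬w·¬x), form their disjunction, and complement — that gives a formula that is 1 everywhere g is.

g(u, v, w, x) = ((((((u' · v') · w) · x) + (((u' · v) · w') · x')) + (((u' · v) · w) · x')) + (((u · v') · w') · x'))'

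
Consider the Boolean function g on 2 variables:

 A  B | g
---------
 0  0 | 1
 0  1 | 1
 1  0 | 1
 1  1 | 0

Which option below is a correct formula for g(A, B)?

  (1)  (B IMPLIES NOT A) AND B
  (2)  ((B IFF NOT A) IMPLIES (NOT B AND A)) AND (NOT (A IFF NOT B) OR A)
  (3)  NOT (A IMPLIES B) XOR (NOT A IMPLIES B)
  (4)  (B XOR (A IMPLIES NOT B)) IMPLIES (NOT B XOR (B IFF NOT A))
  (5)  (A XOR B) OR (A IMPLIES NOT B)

(1): at (0,0) it gives 0, but g = 1 — eliminated.
(2): at (0,1) it gives 0, but g = 1 — eliminated.
(3): at (0,0) it gives 0, but g = 1 — eliminated.
(4): at (1,0) it gives 0, but g = 1 — eliminated.
That leaves (5). Evaluating it on every row reproduces the table of g exactly.

5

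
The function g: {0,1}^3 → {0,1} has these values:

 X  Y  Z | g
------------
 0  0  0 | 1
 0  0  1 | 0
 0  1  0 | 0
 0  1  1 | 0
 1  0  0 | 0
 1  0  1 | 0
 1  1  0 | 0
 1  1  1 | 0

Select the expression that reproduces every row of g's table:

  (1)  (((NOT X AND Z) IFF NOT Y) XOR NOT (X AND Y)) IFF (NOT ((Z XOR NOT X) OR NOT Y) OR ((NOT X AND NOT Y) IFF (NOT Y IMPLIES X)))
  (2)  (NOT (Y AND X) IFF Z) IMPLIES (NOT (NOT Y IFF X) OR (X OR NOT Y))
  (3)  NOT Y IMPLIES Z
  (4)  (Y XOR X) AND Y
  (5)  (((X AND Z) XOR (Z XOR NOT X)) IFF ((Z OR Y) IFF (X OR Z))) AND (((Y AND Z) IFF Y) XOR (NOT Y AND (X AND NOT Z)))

(1): at (0,0,0) it gives 0, but g = 1 — eliminated.
(2): at (0,0,1) it gives 1, but g = 0 — eliminated.
(3): at (0,0,0) it gives 0, but g = 1 — eliminated.
(4): at (0,0,0) it gives 0, but g = 1 — eliminated.
Only (5) survives; checking it on all 8 rows confirms it matches g.

5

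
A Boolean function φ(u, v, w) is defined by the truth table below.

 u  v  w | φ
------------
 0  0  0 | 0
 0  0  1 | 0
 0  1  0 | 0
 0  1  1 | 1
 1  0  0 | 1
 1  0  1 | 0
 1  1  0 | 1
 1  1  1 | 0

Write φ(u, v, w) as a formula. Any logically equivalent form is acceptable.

φ(u, v, w) = (((¬u ∧ v) ∧ w) ∨ ((u ∧ ¬v) ∧ ¬w)) ∨ ((u ∧ v) ∧ ¬w)

φ=1 on 3 inputs: (0,1,1), (1,0,0), (1,1,0). Reading each as a conjunction of literals (¬u·v·w, u·¬v·¬w, u·v·¬w) and taking the OR gives the canonical DNF.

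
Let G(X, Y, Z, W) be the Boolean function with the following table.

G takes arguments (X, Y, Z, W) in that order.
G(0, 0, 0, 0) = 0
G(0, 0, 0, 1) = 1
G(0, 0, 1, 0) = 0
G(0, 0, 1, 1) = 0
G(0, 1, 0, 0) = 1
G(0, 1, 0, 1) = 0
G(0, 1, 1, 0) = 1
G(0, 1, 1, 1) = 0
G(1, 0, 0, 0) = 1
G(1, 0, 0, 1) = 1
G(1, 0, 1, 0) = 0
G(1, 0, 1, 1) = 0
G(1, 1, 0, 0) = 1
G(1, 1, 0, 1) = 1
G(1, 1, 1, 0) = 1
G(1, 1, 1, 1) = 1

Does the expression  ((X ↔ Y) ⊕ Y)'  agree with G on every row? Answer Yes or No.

No

Test each input against both G and the formula:
  X=0, Y=0, Z=0, W=0: formula gives 0, G = 0 ✓
  X=0, Y=0, Z=0, W=1: formula gives 0, but G = 1 ✗
Row (0,0,0,1) is a counterexample, so the formula is not equivalent to G.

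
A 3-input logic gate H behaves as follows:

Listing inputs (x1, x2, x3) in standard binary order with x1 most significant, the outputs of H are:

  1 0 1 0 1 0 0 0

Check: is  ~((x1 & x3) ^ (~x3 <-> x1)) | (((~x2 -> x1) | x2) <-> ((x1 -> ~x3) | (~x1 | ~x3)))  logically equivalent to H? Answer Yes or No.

Evaluate ~((x1 & x3) ^ (~x3 <-> x1)) | (((~x2 -> x1) | x2) <-> ((x1 -> ~x3) | (~x1 | ~x3))) on each row and compare to H:
  x1=0, x2=0, x3=0: formula gives 1, H = 1 ✓
  x1=0, x2=0, x3=1: formula gives 0, H = 0 ✓
  x1=0, x2=1, x3=0: formula gives 1, H = 1 ✓
  x1=0, x2=1, x3=1: formula gives 1, but H = 0 ✗
Row (0,1,1) is a counterexample, so the formula is not equivalent to H.

No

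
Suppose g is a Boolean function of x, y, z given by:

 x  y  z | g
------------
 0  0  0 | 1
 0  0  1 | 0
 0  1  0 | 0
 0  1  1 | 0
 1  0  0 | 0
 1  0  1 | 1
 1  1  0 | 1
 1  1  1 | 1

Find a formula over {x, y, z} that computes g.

g(x, y, z) = ((((not x and not y) and not z) or ((x and not y) and z)) or ((x and y) and not z)) or ((x and y) and z)

Collect the rows where g=1 — (0,0,0), (1,0,1), (1,1,0), (1,1,1) — and write one minterm per row: ¬x·¬y·¬z, x·¬y·z, x·y·¬z, x·y·z. Their union (logical OR) reproduces the table exactly.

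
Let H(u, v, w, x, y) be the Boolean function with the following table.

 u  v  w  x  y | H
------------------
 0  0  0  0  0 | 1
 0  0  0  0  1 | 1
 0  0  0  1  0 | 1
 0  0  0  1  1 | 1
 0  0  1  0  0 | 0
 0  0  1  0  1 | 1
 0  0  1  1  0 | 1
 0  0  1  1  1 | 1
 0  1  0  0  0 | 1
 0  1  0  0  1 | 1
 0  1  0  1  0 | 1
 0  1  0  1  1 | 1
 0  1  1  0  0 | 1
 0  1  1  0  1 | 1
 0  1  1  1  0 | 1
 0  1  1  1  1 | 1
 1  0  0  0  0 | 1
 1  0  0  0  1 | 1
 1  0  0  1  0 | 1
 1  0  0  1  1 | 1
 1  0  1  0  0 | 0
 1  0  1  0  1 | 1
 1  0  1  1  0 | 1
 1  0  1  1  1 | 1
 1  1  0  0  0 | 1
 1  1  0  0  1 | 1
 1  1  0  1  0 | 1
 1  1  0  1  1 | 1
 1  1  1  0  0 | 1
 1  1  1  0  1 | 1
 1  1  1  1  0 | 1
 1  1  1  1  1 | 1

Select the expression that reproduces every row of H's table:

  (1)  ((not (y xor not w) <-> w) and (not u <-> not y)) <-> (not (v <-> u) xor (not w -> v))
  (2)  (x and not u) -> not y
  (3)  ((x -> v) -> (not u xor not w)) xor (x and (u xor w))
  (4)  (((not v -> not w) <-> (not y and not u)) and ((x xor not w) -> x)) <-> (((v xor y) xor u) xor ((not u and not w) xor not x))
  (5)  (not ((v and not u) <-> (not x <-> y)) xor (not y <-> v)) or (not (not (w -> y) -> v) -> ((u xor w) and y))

5

(1) fails at (0,0,0,0,0): the formula yields 0, H is 1.
(2) fails at (0,0,0,1,1): the formula yields 0, H is 1.
(3) fails at (0,0,0,0,0): the formula yields 0, H is 1.
(4) fails at (0,0,0,0,1): the formula yields 0, H is 1.
Only (5) survives; checking it on all 32 rows confirms it matches H.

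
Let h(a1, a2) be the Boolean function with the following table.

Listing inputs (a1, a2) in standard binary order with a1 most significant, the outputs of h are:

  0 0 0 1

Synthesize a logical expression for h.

h(a1, a2) = a1 AND a2

The output is 1 only when every input is 1 — the AND of all inputs.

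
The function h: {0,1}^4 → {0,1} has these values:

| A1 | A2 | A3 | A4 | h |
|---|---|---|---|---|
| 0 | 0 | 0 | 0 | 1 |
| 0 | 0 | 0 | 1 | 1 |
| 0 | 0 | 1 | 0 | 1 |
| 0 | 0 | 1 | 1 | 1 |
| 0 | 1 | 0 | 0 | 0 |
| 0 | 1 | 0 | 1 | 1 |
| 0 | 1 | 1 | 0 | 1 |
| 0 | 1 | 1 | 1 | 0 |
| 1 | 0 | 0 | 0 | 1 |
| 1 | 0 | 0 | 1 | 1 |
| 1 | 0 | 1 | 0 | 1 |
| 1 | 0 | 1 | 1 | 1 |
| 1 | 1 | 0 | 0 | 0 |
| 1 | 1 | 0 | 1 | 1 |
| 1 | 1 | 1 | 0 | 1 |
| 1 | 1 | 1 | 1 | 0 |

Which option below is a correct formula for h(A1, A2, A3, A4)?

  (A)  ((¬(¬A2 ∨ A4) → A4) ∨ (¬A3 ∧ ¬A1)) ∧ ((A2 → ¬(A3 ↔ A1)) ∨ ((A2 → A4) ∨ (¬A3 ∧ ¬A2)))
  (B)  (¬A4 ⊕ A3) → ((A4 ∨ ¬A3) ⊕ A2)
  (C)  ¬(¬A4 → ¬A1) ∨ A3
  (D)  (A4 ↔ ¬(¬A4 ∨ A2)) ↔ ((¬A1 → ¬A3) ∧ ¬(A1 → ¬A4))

B

(A) disagrees with h on (0,1,1,0) (formula → 0, table → 1); rule it out.
(C) disagrees with h on (0,0,0,0) (formula → 0, table → 1); rule it out.
(D) disagrees with h on (0,0,0,0) (formula → 0, table → 1); rule it out.
Only (B) survives; checking it on all 16 rows confirms it matches h.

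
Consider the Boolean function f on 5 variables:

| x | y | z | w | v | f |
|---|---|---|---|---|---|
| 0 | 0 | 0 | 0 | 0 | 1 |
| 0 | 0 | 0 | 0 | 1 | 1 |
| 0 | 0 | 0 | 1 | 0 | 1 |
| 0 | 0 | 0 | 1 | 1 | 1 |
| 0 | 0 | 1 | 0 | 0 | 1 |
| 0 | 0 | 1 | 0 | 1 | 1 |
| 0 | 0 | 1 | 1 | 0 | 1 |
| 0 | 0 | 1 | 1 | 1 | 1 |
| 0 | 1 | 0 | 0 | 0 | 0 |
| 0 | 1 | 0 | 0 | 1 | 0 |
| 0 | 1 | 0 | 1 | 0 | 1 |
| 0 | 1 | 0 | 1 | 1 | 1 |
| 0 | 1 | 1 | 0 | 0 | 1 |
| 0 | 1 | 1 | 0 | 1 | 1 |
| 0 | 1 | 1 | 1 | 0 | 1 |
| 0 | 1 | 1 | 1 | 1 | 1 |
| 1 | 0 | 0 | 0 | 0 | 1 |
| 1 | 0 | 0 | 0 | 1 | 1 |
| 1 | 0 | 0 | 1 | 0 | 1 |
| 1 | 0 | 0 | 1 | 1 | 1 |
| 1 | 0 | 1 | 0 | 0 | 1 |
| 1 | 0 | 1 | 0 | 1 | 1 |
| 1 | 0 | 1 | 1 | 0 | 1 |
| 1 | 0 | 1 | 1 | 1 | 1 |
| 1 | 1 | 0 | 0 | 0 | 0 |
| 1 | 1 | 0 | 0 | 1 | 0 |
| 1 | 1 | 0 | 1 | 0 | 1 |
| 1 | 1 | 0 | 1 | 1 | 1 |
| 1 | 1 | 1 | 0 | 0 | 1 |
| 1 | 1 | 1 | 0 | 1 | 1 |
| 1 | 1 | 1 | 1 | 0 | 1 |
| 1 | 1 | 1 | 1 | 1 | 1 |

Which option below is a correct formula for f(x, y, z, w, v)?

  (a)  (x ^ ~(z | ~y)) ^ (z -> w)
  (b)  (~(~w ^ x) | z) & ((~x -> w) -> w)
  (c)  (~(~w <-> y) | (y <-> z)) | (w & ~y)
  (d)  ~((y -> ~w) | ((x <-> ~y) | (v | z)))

(a) fails at (0,0,1,0,0): the formula yields 0, f is 1.
(b) fails at (0,0,0,0,0): the formula yields 0, f is 1.
(d) fails at (0,0,0,0,0): the formula yields 0, f is 1.
(c) is the remaining candidate, and it agrees with f on all 32 inputs.

c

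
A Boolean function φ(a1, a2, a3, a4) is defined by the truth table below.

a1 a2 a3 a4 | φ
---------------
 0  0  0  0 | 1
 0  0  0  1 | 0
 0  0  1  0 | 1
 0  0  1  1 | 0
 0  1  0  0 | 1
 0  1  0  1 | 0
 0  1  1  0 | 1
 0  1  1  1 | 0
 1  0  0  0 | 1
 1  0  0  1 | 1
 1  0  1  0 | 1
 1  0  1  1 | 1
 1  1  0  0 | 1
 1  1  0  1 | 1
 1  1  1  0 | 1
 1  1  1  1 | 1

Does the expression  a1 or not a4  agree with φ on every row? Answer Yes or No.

Evaluate a1 or not a4 on each row and compare to φ:
  a1=0, a2=0, a3=0, a4=0: formula gives 1, φ = 1 ✓
  a1=0, a2=0, a3=0, a4=1: formula gives 0, φ = 0 ✓
  a1=0, a2=0, a3=1, a4=0: formula gives 1, φ = 1 ✓
  a1=0, a2=0, a3=1, a4=1: formula gives 0, φ = 0 ✓
  … (the remaining 12 rows also agree.)
All 16 rows match — the expression computes φ exactly.

Yes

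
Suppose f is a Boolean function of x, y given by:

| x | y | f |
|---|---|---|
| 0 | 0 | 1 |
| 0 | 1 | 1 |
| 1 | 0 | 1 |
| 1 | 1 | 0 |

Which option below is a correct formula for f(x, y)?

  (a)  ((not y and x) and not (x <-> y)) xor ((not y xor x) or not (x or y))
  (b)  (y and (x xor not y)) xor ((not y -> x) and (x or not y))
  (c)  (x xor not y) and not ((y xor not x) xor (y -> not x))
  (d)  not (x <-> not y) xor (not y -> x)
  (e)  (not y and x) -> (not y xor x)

(a) disagrees with f on (0,1) (formula → 0, table → 1); rule it out.
(b) disagrees with f on (0,0) (formula → 0, table → 1); rule it out.
(c) disagrees with f on (0,1) (formula → 0, table → 1); rule it out.
(e) disagrees with f on (1,0) (formula → 0, table → 1); rule it out.
Only (d) survives; checking it on all 4 rows confirms it matches f.

d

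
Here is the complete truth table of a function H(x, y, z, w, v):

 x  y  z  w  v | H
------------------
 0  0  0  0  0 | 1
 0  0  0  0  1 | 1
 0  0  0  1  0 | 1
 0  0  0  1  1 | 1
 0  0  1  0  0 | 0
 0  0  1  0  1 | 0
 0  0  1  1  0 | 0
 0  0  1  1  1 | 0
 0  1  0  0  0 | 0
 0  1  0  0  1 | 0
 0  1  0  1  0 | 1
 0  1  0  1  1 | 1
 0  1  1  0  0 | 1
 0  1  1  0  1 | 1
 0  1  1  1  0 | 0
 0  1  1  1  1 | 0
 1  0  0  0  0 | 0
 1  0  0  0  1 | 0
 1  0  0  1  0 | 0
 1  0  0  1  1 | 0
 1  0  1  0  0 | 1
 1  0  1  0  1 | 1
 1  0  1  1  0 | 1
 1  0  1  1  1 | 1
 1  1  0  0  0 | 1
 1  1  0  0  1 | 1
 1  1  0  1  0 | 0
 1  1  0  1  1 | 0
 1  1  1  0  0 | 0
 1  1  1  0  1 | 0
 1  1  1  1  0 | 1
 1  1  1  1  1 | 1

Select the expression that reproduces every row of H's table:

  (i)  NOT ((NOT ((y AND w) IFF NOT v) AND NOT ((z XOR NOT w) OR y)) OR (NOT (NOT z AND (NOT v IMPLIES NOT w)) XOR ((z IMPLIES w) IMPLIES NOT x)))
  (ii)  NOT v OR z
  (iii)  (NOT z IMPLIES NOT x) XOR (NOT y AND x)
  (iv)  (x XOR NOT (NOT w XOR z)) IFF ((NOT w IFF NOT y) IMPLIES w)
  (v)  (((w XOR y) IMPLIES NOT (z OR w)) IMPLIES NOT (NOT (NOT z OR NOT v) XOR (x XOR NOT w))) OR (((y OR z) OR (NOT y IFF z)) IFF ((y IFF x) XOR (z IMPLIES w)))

(i) disagrees with H on (0,0,0,0,0) (formula → 0, table → 1); rule it out.
(ii) disagrees with H on (0,0,0,0,1) (formula → 0, table → 1); rule it out.
(iii) disagrees with H on (0,0,1,0,0) (formula → 1, table → 0); rule it out.
(v) disagrees with H on (0,0,1,0,0) (formula → 1, table → 0); rule it out.
Only (iv) survives; checking it on all 32 rows confirms it matches H.

iv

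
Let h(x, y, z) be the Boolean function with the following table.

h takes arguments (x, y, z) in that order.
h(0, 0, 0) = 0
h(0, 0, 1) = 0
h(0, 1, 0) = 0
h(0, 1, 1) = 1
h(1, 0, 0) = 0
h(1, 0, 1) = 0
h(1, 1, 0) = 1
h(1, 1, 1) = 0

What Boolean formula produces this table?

h(x, y, z) = ((NOT x AND y) AND z) OR ((x AND y) AND NOT z)

The 1-rows are (0,1,1), (1,1,0). Each contributes one minterm — ¬x·y·z; x·y·¬z — and their disjunction is a sum-of-products form of h.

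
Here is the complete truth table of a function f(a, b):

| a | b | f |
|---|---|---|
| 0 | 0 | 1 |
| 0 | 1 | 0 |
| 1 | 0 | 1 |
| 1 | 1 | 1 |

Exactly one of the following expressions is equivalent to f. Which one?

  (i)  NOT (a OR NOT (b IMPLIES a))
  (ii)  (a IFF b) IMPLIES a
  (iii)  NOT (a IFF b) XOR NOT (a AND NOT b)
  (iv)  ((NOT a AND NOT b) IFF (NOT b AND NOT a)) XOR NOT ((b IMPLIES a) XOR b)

(i) fails at (1,0): the formula yields 0, f is 1.
(ii) fails at (0,0): the formula yields 0, f is 1.
(iv) fails at (0,1): the formula yields 1, f is 0.
That leaves (iii). Evaluating it on every row reproduces the table of f exactly.

iii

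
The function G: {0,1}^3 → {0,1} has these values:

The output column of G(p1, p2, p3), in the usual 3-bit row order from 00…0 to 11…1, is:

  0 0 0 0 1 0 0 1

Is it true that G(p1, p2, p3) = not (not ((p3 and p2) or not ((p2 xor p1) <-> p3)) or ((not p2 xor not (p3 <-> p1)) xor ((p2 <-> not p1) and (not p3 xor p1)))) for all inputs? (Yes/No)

No

Test each input against both G and the formula:
  p1=0, p2=0, p3=0: formula gives 0, G = 0 ✓
  p1=0, p2=0, p3=1: formula gives 1, but G = 0 ✗
A single disagreement suffices: at (0,0,1) they differ, so the formula does not compute G.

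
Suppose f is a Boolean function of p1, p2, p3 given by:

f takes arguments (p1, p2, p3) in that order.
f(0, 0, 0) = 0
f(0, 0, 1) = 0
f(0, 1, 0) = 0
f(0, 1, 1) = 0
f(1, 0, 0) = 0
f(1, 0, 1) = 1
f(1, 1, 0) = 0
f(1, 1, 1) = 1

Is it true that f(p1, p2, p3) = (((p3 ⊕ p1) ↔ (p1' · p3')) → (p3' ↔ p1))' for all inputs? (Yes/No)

Test each input against both f and the formula:
  p1=0, p2=0, p3=0: formula gives 0, f = 0 ✓
  p1=0, p2=0, p3=1: formula gives 0, f = 0 ✓
  p1=0, p2=1, p3=0: formula gives 0, f = 0 ✓
  p1=0, p2=1, p3=1: formula gives 0, f = 0 ✓
  p1=1, p2=0, p3=0: formula gives 0, f = 0 ✓
  … (the remaining 3 rows also agree.)
Every row agrees, so the formula is equivalent.

Yes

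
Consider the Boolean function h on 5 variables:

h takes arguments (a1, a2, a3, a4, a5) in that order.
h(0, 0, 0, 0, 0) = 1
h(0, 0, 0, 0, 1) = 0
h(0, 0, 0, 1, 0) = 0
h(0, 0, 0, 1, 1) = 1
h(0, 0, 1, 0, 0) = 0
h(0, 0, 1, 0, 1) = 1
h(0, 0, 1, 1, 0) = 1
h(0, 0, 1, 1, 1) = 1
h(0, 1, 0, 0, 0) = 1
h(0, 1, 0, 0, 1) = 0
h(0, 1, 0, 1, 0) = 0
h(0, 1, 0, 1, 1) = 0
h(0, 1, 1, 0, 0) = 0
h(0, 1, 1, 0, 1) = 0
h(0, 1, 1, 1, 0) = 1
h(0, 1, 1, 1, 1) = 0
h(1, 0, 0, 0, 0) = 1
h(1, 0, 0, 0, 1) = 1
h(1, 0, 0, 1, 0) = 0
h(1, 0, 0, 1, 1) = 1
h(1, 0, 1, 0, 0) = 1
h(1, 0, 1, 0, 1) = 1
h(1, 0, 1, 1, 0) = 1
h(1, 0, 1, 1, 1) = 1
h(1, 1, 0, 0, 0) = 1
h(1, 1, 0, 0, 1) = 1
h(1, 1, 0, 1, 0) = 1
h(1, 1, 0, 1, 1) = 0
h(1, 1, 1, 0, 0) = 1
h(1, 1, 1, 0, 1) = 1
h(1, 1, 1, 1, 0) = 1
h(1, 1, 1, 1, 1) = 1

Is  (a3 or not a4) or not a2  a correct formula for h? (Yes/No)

No

Test each input against both h and the formula:
  a1=0, a2=0, a3=0, a4=0, a5=0: formula gives 1, h = 1 ✓
  a1=0, a2=0, a3=0, a4=0, a5=1: formula gives 1, but h = 0 ✗
A single disagreement suffices: at (0,0,0,0,1) they differ, so the formula does not compute h.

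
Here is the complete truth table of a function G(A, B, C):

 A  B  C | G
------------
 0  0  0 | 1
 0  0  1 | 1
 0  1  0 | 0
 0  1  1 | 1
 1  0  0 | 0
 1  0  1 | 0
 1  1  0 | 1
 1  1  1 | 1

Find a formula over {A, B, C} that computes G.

G(A, B, C) = ¬((((¬A ∧ B) ∧ ¬C) ∨ ((A ∧ ¬B) ∧ ¬C)) ∨ ((A ∧ ¬B) ∧ C))

The 0-rows are (0,1,0), (1,0,0), (1,0,1). Take each as a conjunction (¬A·B·¬C, A·¬B·¬C, A·¬B·C), form their disjunction, and complement — that gives a formula that is 1 everywhere G is.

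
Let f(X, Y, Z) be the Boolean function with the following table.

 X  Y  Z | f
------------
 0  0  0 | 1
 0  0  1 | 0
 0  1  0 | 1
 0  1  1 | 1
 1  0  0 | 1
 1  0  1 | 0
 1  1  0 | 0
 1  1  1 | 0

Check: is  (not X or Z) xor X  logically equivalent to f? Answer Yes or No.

No

Check the formula against f row by row:
  X=0, Y=0, Z=0: formula gives 1, f = 1 ✓
  X=0, Y=0, Z=1: formula gives 1, but f = 0 ✗
Since they disagree at (0,0,1), the expression is not a correct formula for f.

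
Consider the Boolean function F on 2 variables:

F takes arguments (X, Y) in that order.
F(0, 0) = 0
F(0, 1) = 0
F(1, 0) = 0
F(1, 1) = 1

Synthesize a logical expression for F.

F(X, Y) = X & Y

The output is 1 only when every input is 1 — the AND of all inputs.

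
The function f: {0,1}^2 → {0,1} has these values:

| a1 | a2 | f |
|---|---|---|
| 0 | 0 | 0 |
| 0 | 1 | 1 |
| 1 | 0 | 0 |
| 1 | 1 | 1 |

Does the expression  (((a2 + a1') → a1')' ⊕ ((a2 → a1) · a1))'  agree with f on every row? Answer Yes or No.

Check the formula against f row by row:
  a1=0, a2=0: formula gives 1, but f = 0 ✗
A single disagreement suffices: at (0,0) they differ, so the formula does not compute f.

No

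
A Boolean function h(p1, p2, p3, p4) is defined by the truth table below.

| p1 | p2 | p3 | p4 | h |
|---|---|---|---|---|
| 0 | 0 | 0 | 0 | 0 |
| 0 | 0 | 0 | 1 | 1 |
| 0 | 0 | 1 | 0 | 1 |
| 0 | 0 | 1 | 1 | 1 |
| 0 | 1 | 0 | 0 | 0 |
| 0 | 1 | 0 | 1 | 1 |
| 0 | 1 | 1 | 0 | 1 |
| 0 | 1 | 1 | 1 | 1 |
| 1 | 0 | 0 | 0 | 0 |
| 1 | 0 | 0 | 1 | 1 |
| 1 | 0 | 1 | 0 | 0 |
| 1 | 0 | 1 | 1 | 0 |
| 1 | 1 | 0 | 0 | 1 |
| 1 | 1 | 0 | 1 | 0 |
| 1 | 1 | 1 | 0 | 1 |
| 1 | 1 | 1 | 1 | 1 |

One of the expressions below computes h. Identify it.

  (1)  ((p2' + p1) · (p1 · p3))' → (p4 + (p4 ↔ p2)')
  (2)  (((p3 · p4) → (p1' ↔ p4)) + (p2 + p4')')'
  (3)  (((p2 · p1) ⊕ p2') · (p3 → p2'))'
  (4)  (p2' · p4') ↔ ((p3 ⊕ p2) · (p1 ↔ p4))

(1) disagrees with h on (0,0,1,0) (formula → 0, table → 1); rule it out.
(2) disagrees with h on (0,0,0,1) (formula → 0, table → 1); rule it out.
(3) disagrees with h on (0,0,0,1) (formula → 0, table → 1); rule it out.
That leaves (4). Evaluating it on every row reproduces the table of h exactly.

4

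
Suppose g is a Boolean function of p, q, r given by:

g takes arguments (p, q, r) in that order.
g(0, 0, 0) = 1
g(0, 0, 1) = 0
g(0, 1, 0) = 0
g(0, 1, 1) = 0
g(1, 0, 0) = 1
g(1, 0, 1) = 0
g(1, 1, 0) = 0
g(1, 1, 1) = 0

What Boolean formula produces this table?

g=1 on 2 inputs: (0,0,0), (1,0,0). Reading each as a conjunction of literals (¬p·¬q·¬r, p·¬q·¬r) and taking the OR gives the canonical DNF.

g(p, q, r) = ((not p and not q) and not r) or ((p and not q) and not r)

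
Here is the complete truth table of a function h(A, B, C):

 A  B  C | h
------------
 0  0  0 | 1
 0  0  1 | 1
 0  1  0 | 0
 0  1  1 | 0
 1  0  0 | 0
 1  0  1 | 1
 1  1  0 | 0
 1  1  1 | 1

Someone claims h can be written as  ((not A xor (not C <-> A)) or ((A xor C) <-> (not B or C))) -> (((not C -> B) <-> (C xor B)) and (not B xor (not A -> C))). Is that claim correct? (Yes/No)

Check the formula against h row by row:
  A=0, B=0, C=0: formula gives 1, h = 1 ✓
  A=0, B=0, C=1: formula gives 0, but h = 1 ✗
A single disagreement suffices: at (0,0,1) they differ, so the formula does not compute h.

No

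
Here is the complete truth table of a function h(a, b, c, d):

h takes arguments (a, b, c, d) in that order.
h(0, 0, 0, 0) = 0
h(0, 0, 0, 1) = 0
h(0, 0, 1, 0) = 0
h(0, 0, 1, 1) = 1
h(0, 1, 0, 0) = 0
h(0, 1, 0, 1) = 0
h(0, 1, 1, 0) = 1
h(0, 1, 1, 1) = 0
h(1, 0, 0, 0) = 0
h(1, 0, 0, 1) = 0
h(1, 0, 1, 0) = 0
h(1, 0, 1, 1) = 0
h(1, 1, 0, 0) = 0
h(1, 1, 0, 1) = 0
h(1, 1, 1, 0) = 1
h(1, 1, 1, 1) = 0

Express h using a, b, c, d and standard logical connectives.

h(a, b, c, d) = ((((a' · b') · c) · d) + (((a' · b) · c) · d')) + (((a · b) · c) · d')

Collect the rows where h=1 — (0,0,1,1), (0,1,1,0), (1,1,1,0) — and write one minterm per row: ¬a·¬b·c·d, ¬a·b·c·¬d, a·b·c·¬d. Their union (logical OR) reproduces the table exactly.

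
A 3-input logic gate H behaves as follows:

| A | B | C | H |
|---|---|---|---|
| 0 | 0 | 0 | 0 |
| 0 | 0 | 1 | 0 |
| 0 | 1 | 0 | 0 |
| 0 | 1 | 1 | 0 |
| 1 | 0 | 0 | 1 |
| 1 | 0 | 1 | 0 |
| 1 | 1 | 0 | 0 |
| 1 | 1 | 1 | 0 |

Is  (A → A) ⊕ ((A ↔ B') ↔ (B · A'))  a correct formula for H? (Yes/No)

No

Check the formula against H row by row:
  A=0, B=0, C=0: formula gives 0, H = 0 ✓
  A=0, B=0, C=1: formula gives 0, H = 0 ✓
  A=0, B=1, C=0: formula gives 0, H = 0 ✓
  A=0, B=1, C=1: formula gives 0, H = 0 ✓
  A=1, B=0, C=0: formula gives 1, H = 1 ✓
  A=1, B=0, C=1: formula gives 1, but H = 0 ✗
Since they disagree at (1,0,1), the expression is not a correct formula for H.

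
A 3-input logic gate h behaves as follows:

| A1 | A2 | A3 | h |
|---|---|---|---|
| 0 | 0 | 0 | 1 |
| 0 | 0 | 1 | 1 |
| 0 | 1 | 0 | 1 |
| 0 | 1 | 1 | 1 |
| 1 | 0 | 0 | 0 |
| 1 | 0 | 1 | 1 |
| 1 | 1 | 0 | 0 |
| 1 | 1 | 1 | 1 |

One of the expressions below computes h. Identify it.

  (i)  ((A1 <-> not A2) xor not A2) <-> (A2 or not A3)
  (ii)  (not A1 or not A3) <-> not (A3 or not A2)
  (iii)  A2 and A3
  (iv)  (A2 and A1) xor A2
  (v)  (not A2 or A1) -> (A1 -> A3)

v

(i) disagrees with h on (0,0,1) (formula → 0, table → 1); rule it out.
(ii) disagrees with h on (0,0,0) (formula → 0, table → 1); rule it out.
(iii) disagrees with h on (0,0,0) (formula → 0, table → 1); rule it out.
(iv) disagrees with h on (0,0,0) (formula → 0, table → 1); rule it out.
(v) is the remaining candidate, and it agrees with h on all 8 inputs.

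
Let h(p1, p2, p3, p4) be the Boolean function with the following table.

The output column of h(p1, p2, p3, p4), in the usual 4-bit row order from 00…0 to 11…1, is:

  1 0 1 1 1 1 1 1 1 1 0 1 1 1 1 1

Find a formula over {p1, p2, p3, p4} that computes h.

There are just 2 zero rows: (0,0,0,1), (1,0,1,0). Their minterms are ¬p1·¬p2·¬p3·p4, p1·¬p2·p3·¬p4; the OR of those covers precisely the 0-outputs, and negating it yields h.

h(p1, p2, p3, p4) = ~((((~p1 & ~p2) & ~p3) & p4) | (((p1 & ~p2) & p3) & ~p4))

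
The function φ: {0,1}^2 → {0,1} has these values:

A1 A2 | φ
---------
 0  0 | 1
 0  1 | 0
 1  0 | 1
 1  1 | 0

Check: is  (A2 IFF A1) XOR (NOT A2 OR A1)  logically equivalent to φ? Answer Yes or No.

Test each input against both φ and the formula:
  A1=0, A2=0: formula gives 0, but φ = 1 ✗
A single disagreement suffices: at (0,0) they differ, so the formula does not compute φ.

No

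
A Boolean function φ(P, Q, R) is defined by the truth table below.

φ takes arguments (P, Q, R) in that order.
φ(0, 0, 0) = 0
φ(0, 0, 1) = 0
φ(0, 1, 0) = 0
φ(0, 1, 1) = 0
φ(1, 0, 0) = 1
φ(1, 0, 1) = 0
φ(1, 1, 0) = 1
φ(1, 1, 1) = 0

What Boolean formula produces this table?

φ(P, Q, R) = ((P and not Q) and not R) or ((P and Q) and not R)

The 1-rows are (1,0,0), (1,1,0). Each contributes one minterm — P·¬Q·¬R; P·Q·¬R — and their disjunction is a sum-of-products form of φ.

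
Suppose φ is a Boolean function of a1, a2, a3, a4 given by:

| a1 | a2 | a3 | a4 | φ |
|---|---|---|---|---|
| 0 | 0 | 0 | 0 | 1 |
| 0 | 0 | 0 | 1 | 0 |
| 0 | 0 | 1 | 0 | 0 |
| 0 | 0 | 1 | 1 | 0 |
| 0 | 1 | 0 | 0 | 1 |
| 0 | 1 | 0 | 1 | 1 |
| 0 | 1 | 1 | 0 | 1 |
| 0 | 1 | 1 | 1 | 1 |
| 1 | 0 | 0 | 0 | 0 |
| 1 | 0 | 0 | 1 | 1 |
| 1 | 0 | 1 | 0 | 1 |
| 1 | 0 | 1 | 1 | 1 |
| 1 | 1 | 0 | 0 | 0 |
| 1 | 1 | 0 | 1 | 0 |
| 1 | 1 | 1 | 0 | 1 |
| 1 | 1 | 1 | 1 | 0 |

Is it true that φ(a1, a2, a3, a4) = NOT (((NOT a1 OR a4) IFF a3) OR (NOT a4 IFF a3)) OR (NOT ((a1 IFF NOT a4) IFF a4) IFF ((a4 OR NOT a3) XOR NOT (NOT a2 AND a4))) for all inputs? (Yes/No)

No

Evaluate NOT (((NOT a1 OR a4) IFF a3) OR (NOT a4 IFF a3)) OR (NOT ((a1 IFF NOT a4) IFF a4) IFF ((a4 OR NOT a3) XOR NOT (NOT a2 AND a4))) on each row and compare to φ:
  a1=0, a2=0, a3=0, a4=0: formula gives 1, φ = 1 ✓
  a1=0, a2=0, a3=0, a4=1: formula gives 0, φ = 0 ✓
  a1=0, a2=0, a3=1, a4=0: formula gives 0, φ = 0 ✓
  a1=0, a2=0, a3=1, a4=1: formula gives 0, φ = 0 ✓
  …
  a1=0, a2=1, a3=1, a4=0: formula gives 0, but φ = 1 ✗
A single disagreement suffices: at (0,1,1,0) they differ, so the formula does not compute φ.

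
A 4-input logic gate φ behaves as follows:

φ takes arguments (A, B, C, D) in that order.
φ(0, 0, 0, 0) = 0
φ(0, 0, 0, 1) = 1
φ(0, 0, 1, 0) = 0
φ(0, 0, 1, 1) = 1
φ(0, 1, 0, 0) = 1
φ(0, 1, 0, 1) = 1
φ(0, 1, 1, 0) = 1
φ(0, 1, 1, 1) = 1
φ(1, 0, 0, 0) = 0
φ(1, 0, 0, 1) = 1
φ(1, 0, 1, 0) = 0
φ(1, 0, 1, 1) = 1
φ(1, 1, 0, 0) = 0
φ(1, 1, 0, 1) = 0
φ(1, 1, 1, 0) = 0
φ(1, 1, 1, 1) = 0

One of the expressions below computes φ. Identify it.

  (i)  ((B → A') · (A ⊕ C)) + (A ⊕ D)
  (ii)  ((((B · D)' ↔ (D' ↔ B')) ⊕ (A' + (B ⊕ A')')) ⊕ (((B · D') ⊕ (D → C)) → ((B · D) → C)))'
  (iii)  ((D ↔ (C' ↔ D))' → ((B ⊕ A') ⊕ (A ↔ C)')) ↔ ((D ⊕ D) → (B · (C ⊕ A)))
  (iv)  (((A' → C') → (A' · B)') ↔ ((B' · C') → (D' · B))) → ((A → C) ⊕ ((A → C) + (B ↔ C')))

(i): at (0,0,1,0) it gives 1, but φ = 0 — eliminated.
(iii): at (0,0,0,0) it gives 1, but φ = 0 — eliminated.
(iv): at (0,0,0,0) it gives 1, but φ = 0 — eliminated.
That leaves (ii). Evaluating it on every row reproduces the table of φ exactly.

ii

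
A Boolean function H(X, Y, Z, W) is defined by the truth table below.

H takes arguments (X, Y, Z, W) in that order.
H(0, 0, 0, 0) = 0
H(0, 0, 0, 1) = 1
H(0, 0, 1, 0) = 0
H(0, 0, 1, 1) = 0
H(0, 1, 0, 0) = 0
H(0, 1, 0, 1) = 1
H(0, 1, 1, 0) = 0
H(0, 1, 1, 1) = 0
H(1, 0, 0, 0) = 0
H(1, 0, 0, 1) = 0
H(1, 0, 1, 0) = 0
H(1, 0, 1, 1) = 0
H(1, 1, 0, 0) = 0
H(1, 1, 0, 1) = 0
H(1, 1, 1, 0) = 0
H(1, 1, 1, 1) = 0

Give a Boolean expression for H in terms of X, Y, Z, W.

H(X, Y, Z, W) = (((X' · Y') · Z') · W) + (((X' · Y) · Z') · W)

H=1 on 2 inputs: (0,0,0,1), (0,1,0,1). Reading each as a conjunction of literals (¬X·¬Y·¬Z·W, ¬X·Y·¬Z·W) and taking the OR gives the canonical DNF.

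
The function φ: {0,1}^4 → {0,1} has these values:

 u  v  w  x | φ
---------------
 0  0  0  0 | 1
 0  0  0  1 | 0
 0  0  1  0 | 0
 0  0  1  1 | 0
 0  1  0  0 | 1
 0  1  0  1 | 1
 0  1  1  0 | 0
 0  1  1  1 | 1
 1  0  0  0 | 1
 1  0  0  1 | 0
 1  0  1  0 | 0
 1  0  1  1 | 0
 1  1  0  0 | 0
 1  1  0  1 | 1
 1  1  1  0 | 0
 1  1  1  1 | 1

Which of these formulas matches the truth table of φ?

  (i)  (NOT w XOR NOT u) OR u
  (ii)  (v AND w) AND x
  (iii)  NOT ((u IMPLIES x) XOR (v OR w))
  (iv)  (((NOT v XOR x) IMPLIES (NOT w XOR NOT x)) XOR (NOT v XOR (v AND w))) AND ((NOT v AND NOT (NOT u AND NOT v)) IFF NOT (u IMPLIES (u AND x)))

iv

(i) fails at (0,0,0,0): the formula yields 0, φ is 1.
(ii) fails at (0,0,0,0): the formula yields 0, φ is 1.
(iii) fails at (0,0,0,0): the formula yields 0, φ is 1.
That leaves (iv). Evaluating it on every row reproduces the table of φ exactly.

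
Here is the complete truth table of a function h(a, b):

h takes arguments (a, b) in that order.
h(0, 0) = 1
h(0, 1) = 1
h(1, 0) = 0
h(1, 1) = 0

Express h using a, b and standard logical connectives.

h(a, b) = not a

The output is the negation of a.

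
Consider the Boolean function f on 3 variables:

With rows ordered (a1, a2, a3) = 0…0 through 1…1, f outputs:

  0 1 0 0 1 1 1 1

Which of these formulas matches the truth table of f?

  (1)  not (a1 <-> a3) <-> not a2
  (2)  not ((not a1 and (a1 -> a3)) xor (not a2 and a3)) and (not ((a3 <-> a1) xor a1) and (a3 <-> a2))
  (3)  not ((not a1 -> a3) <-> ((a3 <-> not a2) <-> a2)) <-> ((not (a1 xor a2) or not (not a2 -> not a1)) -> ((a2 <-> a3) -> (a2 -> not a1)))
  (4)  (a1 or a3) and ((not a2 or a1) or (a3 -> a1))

(1) fails at (0,1,0): the formula yields 1, f is 0.
(2) fails at (0,0,1): the formula yields 0, f is 1.
(3) fails at (0,0,0): the formula yields 1, f is 0.
(4) is the remaining candidate, and it agrees with f on all 8 inputs.

4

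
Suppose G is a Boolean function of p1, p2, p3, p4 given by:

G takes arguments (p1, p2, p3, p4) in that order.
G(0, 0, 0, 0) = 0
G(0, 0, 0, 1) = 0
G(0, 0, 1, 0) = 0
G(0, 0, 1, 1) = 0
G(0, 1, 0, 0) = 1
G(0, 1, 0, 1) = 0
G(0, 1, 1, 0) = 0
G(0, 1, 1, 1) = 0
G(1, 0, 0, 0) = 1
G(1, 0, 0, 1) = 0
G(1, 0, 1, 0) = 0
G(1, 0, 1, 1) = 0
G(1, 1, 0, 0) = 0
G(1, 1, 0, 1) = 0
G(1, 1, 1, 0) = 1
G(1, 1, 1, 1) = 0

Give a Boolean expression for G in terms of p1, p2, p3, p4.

G(p1, p2, p3, p4) = ((((NOT p1 AND p2) AND NOT p3) AND NOT p4) OR (((p1 AND NOT p2) AND NOT p3) AND NOT p4)) OR (((p1 AND p2) AND p3) AND NOT p4)

The 1-rows are (0,1,0,0), (1,0,0,0), (1,1,1,0). Each contributes one minterm — ¬p1·p2·¬p3·¬p4; p1·¬p2·¬p3·¬p4; p1·p2·p3·¬p4 — and their disjunction is a sum-of-products form of G.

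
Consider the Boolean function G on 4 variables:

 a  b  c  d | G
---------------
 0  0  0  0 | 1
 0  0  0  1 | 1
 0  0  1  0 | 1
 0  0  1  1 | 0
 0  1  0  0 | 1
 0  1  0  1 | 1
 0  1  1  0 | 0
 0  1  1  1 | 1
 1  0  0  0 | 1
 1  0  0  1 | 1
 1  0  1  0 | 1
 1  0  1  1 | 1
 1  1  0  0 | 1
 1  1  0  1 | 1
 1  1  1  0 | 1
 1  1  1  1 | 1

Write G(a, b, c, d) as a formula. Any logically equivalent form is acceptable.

G(a, b, c, d) = ((((a' · b') · c) · d) + (((a' · b) · c) · d'))'

The 0-rows are (0,0,1,1), (0,1,1,0). Take each as a conjunction (¬a·¬b·c·d, ¬a·b·c·¬d), form their disjunction, and complement — that gives a formula that is 1 everywhere G is.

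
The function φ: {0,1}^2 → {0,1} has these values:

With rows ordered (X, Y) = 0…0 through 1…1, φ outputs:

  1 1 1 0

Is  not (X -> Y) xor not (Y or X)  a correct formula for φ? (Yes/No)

No

Evaluate not (X -> Y) xor not (Y or X) on each row and compare to φ:
  X=0, Y=0: formula gives 1, φ = 1 ✓
  X=0, Y=1: formula gives 0, but φ = 1 ✗
Row (0,1) is a counterexample, so the formula is not equivalent to φ.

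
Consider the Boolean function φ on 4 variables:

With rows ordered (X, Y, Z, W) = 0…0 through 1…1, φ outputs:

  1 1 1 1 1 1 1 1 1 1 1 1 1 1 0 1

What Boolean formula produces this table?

φ(X, Y, Z, W) = NOT (((X AND Y) AND Z) AND NOT W)

φ is 0 on exactly one input, (1,1,1,0), whose minterm is X·Y·Z·¬W. So φ is the negation of that single conjunction.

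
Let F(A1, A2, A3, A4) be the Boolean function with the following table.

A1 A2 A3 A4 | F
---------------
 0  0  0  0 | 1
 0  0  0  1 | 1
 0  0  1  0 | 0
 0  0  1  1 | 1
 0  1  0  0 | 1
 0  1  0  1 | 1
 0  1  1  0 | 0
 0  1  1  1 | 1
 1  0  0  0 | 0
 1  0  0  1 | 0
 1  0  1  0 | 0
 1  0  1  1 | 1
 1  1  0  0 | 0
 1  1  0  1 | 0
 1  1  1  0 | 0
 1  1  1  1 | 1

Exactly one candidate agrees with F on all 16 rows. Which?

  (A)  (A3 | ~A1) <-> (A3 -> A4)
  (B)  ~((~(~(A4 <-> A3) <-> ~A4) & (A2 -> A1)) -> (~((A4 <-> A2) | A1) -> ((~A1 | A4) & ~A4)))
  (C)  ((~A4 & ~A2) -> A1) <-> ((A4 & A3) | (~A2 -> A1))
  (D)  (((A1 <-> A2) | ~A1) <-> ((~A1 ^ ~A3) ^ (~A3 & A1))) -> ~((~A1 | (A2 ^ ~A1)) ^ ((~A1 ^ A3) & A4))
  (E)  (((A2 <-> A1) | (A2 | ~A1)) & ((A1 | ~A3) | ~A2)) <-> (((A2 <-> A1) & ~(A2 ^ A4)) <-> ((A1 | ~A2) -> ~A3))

A

(B) fails at (0,0,0,0): the formula yields 0, F is 1.
(C) fails at (0,0,0,1): the formula yields 0, F is 1.
(D) fails at (0,0,1,1): the formula yields 0, F is 1.
(E) fails at (0,0,0,1): the formula yields 0, F is 1.
That leaves (A). Evaluating it on every row reproduces the table of F exactly.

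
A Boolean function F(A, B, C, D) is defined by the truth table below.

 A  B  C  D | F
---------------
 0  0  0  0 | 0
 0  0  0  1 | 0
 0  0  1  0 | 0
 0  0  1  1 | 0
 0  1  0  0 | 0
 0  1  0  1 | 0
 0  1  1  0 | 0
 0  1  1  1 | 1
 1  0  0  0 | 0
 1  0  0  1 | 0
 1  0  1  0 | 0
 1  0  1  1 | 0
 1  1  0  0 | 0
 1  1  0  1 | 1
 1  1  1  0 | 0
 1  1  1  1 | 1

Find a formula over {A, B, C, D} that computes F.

F(A, B, C, D) = ((((¬A ∧ B) ∧ C) ∧ D) ∨ (((A ∧ B) ∧ ¬C) ∧ D)) ∨ (((A ∧ B) ∧ C) ∧ D)

F=1 on 3 inputs: (0,1,1,1), (1,1,0,1), (1,1,1,1). Reading each as a conjunction of literals (¬A·B·C·D, A·B·¬C·D, A·B·C·D) and taking the OR gives the canonical DNF.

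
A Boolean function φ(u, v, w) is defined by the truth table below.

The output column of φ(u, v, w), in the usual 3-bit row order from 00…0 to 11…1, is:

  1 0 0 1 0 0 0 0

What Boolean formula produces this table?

φ(u, v, w) = ((~u & ~v) & ~w) | ((~u & v) & w)

The 1-rows are (0,0,0), (0,1,1). Each contributes one minterm — ¬u·¬v·¬w; ¬u·v·w — and their disjunction is a sum-of-products form of φ.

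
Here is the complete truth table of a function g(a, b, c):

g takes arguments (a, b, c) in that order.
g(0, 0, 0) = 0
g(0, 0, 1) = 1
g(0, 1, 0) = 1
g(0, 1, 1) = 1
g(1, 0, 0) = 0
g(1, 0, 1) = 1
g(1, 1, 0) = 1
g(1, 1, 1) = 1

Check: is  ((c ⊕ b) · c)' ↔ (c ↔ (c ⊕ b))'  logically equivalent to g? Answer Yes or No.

Evaluate ((c ⊕ b) · c)' ↔ (c ↔ (c ⊕ b))' on each row and compare to g:
  a=0, b=0, c=0: formula gives 0, g = 0 ✓
  a=0, b=0, c=1: formula gives 1, g = 1 ✓
  a=0, b=1, c=0: formula gives 1, g = 1 ✓
  a=0, b=1, c=1: formula gives 1, g = 1 ✓
  a=1, b=0, c=0: formula gives 0, g = 0 ✓
  … (the remaining 3 rows also agree.)
Every row agrees, so the formula is equivalent.

Yes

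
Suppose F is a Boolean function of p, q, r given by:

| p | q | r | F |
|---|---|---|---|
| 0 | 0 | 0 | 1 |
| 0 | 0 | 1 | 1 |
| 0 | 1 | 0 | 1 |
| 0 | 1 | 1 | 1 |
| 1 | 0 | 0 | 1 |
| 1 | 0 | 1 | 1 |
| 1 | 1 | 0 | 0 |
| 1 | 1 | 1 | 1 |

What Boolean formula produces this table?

F(p, q, r) = ~((p & q) & ~r)

F is 0 on exactly one input, (1,1,0), whose minterm is p·q·¬r. So F is the negation of that single conjunction.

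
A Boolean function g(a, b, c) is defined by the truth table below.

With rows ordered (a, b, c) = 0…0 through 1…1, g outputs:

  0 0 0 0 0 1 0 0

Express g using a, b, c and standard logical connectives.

g(a, b, c) = (a · b') · c

g is 1 on exactly one input, (1,0,1), whose minterm is a·¬b·c. So g is just that conjunction.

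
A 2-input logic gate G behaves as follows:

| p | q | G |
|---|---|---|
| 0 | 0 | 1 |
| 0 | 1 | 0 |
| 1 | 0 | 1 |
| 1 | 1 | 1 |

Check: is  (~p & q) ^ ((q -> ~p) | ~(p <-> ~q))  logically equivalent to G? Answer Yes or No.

Yes

Test each input against both G and the formula:
  p=0, q=0: formula gives 1, G = 1 ✓
  p=0, q=1: formula gives 0, G = 0 ✓
  p=1, q=0: formula gives 1, G = 1 ✓
  p=1, q=1: formula gives 1, G = 1 ✓
No disagreement on any input; they are logically equivalent.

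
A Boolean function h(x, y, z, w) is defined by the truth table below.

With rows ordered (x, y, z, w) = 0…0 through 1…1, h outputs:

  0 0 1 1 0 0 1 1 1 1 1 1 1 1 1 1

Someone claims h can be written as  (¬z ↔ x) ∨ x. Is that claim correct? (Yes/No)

Evaluate (¬z ↔ x) ∨ x on each row and compare to h:
  x=0, y=0, z=0, w=0: formula gives 0, h = 0 ✓
  x=0, y=0, z=0, w=1: formula gives 0, h = 0 ✓
  x=0, y=0, z=1, w=0: formula gives 1, h = 1 ✓
  x=0, y=0, z=1, w=1: formula gives 1, h = 1 ✓
  … (the remaining 12 rows also agree.)
No disagreement on any input; they are logically equivalent.

Yes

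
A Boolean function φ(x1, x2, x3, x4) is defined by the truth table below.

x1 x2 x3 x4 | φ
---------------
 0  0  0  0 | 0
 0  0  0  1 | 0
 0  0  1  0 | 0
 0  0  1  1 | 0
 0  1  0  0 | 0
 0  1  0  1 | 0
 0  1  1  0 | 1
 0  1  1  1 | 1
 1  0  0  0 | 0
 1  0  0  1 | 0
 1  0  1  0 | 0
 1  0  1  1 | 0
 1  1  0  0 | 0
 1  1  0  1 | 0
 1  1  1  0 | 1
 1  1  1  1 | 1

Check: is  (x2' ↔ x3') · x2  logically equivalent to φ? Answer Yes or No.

Yes

Test each input against both φ and the formula:
  x1=0, x2=0, x3=0, x4=0: formula gives 0, φ = 0 ✓
  x1=0, x2=0, x3=0, x4=1: formula gives 0, φ = 0 ✓
  x1=0, x2=0, x3=1, x4=0: formula gives 0, φ = 0 ✓
  x1=0, x2=0, x3=1, x4=1: formula gives 0, φ = 0 ✓
  …and likewise for the remaining 12 rows.
Every row agrees, so the formula is equivalent.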